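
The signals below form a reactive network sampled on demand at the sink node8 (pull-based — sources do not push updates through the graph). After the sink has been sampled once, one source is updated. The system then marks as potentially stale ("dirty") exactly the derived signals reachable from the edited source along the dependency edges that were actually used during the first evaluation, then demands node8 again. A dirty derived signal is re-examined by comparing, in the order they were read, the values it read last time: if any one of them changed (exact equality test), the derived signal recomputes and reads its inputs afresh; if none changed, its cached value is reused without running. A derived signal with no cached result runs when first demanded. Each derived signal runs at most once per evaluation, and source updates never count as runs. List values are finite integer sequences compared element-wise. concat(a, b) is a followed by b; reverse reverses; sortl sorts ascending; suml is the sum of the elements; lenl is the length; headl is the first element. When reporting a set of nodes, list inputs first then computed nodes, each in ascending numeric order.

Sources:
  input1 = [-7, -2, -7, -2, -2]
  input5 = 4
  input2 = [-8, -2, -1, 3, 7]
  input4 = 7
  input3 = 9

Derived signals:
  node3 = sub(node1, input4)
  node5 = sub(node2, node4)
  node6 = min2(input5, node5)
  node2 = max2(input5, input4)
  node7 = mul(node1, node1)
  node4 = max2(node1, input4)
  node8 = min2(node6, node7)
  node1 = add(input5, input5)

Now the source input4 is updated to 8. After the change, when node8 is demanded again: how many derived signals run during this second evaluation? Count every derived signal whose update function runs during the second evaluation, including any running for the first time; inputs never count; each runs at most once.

Run set: node2, node4, node5, node6, node8 (5 run).

Initial pass — values computed on the first demand:
  node1 = add(4, 4) = 8
  node2 = max2(4, 7) = 7
  node4 = max2(8, 7) = 8
  node5 = sub(7, 8) = -1
  node6 = min2(4, -1) = -1
  node7 = mul(8, 8) = 64
  node8 = min2(-1, 64) = -1

Second demand — change propagation:
  node2: re-runs because input4 7->8; new result 8.
  node4: re-runs because input4 7->8; new result 8 (unchanged).
  node5: re-runs because node2 7->8; new result 0.
  node6: re-runs because node5 -1->0; new result 0.
  node8: re-runs because node6 -1->0; new result 0.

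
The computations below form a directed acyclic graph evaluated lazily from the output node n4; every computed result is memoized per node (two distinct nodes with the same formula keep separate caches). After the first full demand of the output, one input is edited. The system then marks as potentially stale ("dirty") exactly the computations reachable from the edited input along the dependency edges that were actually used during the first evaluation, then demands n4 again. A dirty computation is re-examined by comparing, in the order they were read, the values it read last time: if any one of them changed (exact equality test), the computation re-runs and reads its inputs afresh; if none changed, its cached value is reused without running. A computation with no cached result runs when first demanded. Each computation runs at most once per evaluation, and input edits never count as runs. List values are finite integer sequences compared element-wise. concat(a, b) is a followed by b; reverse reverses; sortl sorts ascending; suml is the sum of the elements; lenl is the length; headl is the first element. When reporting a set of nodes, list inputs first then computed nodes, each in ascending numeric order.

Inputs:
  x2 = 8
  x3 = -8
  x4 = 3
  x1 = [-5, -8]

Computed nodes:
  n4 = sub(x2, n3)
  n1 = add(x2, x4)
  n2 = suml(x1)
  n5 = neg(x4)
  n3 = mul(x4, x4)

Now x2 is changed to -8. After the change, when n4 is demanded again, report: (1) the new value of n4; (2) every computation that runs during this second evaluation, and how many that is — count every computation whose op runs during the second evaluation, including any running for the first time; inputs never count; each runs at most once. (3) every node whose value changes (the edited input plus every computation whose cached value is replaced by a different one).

First demand of the output computes:
  n3 = mul(3, 3) = 9
  n4 = sub(8, 9) = -1

After the edit, cleaning proceeds:
  n4: a read changed (x2 8->-8) — executes, giving -17.

Demanding n4 again yields -17.
1 computations run: n4.
The nodes whose values change: x2, n4.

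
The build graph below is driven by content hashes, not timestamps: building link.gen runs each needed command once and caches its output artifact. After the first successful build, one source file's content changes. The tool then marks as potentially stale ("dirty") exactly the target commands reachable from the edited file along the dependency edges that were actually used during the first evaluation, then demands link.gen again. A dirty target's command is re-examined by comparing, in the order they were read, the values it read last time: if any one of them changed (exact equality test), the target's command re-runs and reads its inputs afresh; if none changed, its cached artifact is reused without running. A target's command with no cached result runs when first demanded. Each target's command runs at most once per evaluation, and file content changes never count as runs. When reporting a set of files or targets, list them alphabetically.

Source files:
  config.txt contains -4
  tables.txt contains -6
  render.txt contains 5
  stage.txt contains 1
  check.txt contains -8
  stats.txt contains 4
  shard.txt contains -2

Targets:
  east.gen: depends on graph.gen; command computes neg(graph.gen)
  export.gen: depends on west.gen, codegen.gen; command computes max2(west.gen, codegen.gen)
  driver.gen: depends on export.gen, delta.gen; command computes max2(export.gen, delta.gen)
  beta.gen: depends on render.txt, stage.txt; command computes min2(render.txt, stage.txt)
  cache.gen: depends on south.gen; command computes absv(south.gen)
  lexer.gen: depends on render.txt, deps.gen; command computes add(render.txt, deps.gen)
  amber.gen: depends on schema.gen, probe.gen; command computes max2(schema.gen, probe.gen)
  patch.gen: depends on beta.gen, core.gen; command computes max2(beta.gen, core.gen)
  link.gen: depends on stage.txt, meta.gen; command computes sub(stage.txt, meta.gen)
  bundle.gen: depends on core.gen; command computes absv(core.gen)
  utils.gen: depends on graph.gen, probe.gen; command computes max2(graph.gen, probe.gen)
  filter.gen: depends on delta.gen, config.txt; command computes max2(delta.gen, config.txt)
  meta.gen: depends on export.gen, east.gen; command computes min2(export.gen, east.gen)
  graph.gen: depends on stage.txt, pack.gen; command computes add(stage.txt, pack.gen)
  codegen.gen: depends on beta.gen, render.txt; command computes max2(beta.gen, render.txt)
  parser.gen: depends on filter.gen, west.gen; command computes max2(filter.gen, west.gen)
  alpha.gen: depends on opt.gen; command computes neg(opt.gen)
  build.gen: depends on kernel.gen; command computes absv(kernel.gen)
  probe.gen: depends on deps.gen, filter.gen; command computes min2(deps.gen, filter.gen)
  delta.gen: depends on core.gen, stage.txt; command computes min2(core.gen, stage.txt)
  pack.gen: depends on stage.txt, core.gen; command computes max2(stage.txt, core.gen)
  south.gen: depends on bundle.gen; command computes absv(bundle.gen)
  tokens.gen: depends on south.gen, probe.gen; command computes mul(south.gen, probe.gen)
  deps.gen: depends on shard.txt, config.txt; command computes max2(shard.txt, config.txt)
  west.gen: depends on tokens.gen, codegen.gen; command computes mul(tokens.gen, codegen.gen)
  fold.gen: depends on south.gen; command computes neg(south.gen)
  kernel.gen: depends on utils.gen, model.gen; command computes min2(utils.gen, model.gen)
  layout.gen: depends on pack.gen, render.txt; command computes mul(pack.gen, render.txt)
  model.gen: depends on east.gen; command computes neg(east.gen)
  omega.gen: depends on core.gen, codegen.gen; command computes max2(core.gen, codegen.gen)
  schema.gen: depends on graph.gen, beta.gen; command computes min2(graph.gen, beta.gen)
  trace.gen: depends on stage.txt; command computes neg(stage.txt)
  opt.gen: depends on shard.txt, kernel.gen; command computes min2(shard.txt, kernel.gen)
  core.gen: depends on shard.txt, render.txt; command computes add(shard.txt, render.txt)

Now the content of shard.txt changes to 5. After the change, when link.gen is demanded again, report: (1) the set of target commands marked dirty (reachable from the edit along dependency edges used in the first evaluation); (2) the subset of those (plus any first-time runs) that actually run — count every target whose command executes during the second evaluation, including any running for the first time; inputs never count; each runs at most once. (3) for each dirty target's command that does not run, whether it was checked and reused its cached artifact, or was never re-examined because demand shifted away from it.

Dirty set: bundle.gen, core.gen, delta.gen, deps.gen, east.gen, export.gen, filter.gen, graph.gen, link.gen, meta.gen, pack.gen, probe.gen, south.gen, tokens.gen, west.gen.
Run set: bundle.gen, core.gen, delta.gen, deps.gen, east.gen, export.gen, graph.gen, link.gen, meta.gen, pack.gen, probe.gen, south.gen, tokens.gen, west.gen (14 run).
Re-examined without running (cache reused): filter.gen.
The important point: at filter.gen every value read last time is unchanged, so the dirty flag clears without a run.

Initial pass — values computed on the first demand:
  beta.gen = min2(5, 1) = 1
  codegen.gen = max2(1, 5) = 5
  core.gen = add(-2, 5) = 3
  bundle.gen = absv(3) = 3
  delta.gen = min2(3, 1) = 1
  deps.gen = max2(-2, -4) = -2
  filter.gen = max2(1, -4) = 1
  pack.gen = max2(1, 3) = 3
  graph.gen = add(1, 3) = 4
  east.gen = neg(4) = -4
  probe.gen = min2(-2, 1) = -2
  south.gen = absv(3) = 3
  tokens.gen = mul(3, -2) = -6
  west.gen = mul(-6, 5) = -30
  export.gen = max2(-30, 5) = 5
  meta.gen = min2(5, -4) = -4
  link.gen = sub(1, -4) = 5

Second demand — change propagation:
  core.gen: re-runs because shard.txt -2->5; new result 10.
  bundle.gen: re-runs because core.gen 3->10; new result 10.
  delta.gen: re-runs because core.gen 3->10; new result 1 (unchanged).
  deps.gen: re-runs because shard.txt -2->5; new result 5.
  filter.gen: re-examined; everything it read last time is the same (delta.gen unchanged, config.txt unchanged) — cache 1 kept, no run.
  pack.gen: re-runs because core.gen 3->10; new result 10.
  graph.gen: re-runs because pack.gen 3->10; new result 11.
  east.gen: re-runs because graph.gen 4->11; new result -11.
  probe.gen: re-runs because deps.gen -2->5; new result 1.
  south.gen: re-runs because bundle.gen 3->10; new result 10.
  tokens.gen: re-runs because south.gen 3->10; probe.gen -2->1; new result 10.
  west.gen: re-runs because tokens.gen -6->10; new result 50.
  export.gen: re-runs because west.gen -30->50; new result 50.
  meta.gen: re-runs because export.gen 5->50; east.gen -4->-11; new result -11.
  link.gen: re-runs because meta.gen -4->-11; new result 12.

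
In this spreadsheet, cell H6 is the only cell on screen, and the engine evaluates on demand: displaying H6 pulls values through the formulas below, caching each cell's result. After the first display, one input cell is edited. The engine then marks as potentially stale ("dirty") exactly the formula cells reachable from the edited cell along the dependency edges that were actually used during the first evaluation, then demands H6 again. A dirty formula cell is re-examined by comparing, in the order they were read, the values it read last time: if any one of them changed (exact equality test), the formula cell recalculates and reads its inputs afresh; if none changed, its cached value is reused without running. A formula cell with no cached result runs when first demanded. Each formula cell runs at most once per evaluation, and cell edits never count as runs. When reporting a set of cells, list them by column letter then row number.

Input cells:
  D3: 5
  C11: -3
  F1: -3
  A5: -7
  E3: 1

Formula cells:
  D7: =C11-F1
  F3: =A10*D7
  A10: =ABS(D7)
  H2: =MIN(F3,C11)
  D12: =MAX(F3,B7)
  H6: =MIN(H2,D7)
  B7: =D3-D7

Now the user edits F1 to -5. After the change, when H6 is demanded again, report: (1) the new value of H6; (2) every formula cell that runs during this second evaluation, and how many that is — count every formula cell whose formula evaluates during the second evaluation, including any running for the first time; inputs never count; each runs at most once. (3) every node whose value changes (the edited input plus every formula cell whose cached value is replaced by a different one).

Initial pass — values computed on the first demand:
  D7 = -3 - -3 = 0
  A10 = ABS(0) = 0
  F3 = 0 * 0 = 0
  H2 = MIN(0, -3) = -3
  H6 = MIN(-3, 0) = -3

Second demand — change propagation:
  D7: re-runs because F1 -3->-5; new result 2.
  A10: re-runs because D7 0->2; new result 2.
  F3: re-runs because A10 0->2; D7 0->2; new result 4.
  H2: re-runs because F3 0->4; new result -3 (unchanged).
  H6: re-runs because D7 0->2; new result -3 (unchanged).

H6 now evaluates to -3.
Run set: A10, D7, F3, H2, H6 (5 run).
Changed values: A10, D7, F1, F3.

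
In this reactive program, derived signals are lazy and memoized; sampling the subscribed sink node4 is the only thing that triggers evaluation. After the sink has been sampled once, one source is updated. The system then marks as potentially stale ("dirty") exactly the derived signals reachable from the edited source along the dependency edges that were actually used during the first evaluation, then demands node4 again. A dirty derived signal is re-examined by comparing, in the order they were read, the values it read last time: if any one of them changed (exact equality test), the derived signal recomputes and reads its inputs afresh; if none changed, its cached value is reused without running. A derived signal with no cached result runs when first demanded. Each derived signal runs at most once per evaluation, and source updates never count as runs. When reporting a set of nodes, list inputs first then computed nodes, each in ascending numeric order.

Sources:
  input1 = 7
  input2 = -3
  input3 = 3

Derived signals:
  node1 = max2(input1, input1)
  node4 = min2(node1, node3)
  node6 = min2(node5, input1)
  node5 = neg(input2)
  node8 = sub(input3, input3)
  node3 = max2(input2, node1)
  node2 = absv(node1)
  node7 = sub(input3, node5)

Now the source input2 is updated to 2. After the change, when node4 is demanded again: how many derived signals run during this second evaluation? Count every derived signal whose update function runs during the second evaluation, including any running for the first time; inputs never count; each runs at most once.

First demand of the output computes:
  node1 = max2(7, 7) = 7
  node3 = max2(-3, 7) = 7
  node4 = min2(7, 7) = 7

After the edit, cleaning proceeds:
  node3: a read changed (input2 -3->2) — executes, giving 7 — identical to its old value.
  node4: dirty, but its reads are unchanged (node1 unchanged, node3 unchanged); cached 7 stands.

Note the absorption at node3: it re-runs yet its value is the same, leaving the output's value untouched.

1 derived signals run: node3.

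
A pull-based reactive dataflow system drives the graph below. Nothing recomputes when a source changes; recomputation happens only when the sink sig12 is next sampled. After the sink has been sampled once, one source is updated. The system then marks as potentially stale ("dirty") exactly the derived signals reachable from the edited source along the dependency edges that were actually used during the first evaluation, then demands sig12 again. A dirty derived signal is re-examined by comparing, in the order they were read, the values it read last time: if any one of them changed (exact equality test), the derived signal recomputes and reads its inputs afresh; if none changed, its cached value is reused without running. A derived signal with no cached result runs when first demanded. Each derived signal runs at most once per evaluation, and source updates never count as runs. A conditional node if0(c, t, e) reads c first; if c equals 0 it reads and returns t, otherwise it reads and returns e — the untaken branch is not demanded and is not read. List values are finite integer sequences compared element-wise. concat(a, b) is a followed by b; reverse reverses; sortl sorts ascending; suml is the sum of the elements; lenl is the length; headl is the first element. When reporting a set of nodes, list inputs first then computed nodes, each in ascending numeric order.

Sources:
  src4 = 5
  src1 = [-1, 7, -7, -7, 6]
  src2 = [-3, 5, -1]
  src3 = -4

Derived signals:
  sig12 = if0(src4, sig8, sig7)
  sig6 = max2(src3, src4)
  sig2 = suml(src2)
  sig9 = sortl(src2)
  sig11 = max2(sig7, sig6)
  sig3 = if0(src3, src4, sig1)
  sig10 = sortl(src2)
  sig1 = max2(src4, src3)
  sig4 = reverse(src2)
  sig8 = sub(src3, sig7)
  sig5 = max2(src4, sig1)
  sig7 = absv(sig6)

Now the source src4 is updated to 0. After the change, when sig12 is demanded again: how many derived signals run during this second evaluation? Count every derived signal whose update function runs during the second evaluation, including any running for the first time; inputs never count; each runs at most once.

First evaluation (everything demanded from the output):
  sig6 = max2(-4, 5) = 5
  sig7 = absv(5) = 5
  sig12 = if0(src4=5 -> else branch sig7) = 5

Propagation after the edit:
  sig6: runs — src4 5->0; result 0.
  sig7: runs — sig6 5->0; result 0.
  sig8: demanded for the first time — runs, produces -4.
  sig12: runs — src4 5->0; sig7 5->0; result -4.

Key observation: a condition flipped, so demand reaches new nodes — sig8 runs for the first time.

Derived signals that run: sig6, sig7, sig8, sig12 — 4 in total.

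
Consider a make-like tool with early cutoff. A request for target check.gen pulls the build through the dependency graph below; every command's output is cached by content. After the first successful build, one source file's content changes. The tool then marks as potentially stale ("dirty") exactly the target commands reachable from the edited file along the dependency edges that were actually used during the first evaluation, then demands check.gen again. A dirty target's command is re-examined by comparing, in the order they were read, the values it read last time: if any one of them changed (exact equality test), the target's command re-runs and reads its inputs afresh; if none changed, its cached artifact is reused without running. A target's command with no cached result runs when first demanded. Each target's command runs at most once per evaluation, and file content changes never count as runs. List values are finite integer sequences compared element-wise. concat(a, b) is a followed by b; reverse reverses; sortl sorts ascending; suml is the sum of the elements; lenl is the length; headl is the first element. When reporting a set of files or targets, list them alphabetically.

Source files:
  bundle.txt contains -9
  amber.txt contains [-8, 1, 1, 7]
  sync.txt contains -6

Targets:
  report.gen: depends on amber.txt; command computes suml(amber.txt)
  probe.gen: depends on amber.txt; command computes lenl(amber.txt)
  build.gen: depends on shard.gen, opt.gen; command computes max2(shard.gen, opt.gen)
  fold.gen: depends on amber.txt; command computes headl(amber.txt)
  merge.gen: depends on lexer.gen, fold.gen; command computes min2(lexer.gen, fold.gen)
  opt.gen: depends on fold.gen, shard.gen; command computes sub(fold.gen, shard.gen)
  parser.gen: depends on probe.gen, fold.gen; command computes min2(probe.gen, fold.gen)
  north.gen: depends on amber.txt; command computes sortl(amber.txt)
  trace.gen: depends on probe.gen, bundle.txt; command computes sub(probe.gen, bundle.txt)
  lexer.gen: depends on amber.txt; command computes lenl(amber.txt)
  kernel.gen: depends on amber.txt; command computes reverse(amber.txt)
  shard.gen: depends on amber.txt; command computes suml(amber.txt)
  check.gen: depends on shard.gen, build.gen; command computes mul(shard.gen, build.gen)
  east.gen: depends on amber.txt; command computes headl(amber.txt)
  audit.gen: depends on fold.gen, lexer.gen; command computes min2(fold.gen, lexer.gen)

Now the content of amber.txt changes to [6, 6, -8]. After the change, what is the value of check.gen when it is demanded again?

Demanding check.gen again yields 16.

First demand of the output computes:
  fold.gen = headl([-8, 1, 1, 7]) = -8
  shard.gen = suml([-8, 1, 1, 7]) = 1
  opt.gen = sub(-8, 1) = -9
  build.gen = max2(1, -9) = 1
  check.gen = mul(1, 1) = 1

After the edit, cleaning proceeds:
  fold.gen: a read changed (amber.txt [-8, 1, 1, 7]->[6, 6, -8]) — executes, giving 6.
  shard.gen: a read changed (amber.txt [-8, 1, 1, 7]->[6, 6, -8]) — executes, giving 4.
  opt.gen: a read changed (fold.gen -8->6; shard.gen 1->4) — executes, giving 2.
  build.gen: a read changed (shard.gen 1->4; opt.gen -9->2) — executes, giving 4.
  check.gen: a read changed (shard.gen 1->4; build.gen 1->4) — executes, giving 16.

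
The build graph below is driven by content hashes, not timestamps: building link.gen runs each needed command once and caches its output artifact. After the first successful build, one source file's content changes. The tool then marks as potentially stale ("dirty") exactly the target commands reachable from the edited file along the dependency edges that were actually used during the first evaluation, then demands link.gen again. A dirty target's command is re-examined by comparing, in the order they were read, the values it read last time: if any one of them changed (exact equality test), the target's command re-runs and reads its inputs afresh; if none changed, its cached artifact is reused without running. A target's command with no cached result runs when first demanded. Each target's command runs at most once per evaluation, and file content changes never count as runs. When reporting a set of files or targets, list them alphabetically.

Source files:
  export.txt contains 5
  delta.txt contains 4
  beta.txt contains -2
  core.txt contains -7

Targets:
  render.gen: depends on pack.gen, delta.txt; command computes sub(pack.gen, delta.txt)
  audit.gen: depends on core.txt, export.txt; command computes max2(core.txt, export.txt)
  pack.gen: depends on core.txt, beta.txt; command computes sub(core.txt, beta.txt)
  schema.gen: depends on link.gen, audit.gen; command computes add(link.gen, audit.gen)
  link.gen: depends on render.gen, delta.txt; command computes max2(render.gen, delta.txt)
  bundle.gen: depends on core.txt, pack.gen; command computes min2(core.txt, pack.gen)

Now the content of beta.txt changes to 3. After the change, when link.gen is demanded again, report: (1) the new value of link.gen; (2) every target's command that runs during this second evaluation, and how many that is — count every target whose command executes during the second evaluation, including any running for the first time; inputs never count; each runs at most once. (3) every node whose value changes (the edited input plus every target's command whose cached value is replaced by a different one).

Initial pass — values computed on the first demand:
  pack.gen = sub(-7, -2) = -5
  render.gen = sub(-5, 4) = -9
  link.gen = max2(-9, 4) = 4

Second demand — change propagation:
  pack.gen: re-runs because beta.txt -2->3; new result -10.
  render.gen: re-runs because pack.gen -5->-10; new result -14.
  link.gen: re-runs because render.gen -9->-14; new result 4 (unchanged).

link.gen now evaluates to 4.
Run set: link.gen, pack.gen, render.gen (3 run).
Changed values: beta.txt, pack.gen, render.gen.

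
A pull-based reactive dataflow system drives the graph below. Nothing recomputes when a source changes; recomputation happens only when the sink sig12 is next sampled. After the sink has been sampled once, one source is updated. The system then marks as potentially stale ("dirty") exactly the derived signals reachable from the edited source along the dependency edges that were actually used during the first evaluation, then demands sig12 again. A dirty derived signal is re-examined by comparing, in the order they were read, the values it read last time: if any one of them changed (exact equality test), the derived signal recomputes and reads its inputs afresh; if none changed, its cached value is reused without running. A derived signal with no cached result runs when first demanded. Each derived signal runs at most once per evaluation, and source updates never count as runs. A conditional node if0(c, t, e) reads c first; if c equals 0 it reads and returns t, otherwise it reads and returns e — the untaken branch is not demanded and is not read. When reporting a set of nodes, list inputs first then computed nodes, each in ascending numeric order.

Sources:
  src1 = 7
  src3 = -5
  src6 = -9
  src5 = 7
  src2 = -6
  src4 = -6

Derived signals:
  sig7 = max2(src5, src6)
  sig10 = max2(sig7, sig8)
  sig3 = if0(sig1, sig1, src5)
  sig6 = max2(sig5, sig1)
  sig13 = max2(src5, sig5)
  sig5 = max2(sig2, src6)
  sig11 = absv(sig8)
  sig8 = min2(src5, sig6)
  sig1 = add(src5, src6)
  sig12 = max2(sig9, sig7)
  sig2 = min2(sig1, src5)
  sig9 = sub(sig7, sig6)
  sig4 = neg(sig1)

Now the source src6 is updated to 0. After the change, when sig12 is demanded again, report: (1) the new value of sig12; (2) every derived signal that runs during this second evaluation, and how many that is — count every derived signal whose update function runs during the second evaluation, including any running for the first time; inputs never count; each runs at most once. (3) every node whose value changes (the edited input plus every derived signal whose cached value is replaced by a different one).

New value of sig12: 7.
Derived signals that run: sig1, sig2, sig5, sig6, sig7, sig9, sig12 — 7 in total.
Values that change: src6, sig1, sig2, sig5, sig6, sig9, sig12.

First evaluation (everything demanded from the output):
  sig1 = add(7, -9) = -2
  sig2 = min2(-2, 7) = -2
  sig5 = max2(-2, -9) = -2
  sig6 = max2(-2, -2) = -2
  sig7 = max2(7, -9) = 7
  sig9 = sub(7, -2) = 9
  sig12 = max2(9, 7) = 9

Propagation after the edit:
  sig1: runs — src6 -9->0; result 7.
  sig2: runs — sig1 -2->7; result 7.
  sig5: runs — sig2 -2->7; src6 -9->0; result 7.
  sig6: runs — sig5 -2->7; sig1 -2->7; result 7.
  sig7: runs — src6 -9->0; result 7 (same value as before).
  sig9: runs — sig6 -2->7; result 0.
  sig12: runs — sig9 9->0; result 7.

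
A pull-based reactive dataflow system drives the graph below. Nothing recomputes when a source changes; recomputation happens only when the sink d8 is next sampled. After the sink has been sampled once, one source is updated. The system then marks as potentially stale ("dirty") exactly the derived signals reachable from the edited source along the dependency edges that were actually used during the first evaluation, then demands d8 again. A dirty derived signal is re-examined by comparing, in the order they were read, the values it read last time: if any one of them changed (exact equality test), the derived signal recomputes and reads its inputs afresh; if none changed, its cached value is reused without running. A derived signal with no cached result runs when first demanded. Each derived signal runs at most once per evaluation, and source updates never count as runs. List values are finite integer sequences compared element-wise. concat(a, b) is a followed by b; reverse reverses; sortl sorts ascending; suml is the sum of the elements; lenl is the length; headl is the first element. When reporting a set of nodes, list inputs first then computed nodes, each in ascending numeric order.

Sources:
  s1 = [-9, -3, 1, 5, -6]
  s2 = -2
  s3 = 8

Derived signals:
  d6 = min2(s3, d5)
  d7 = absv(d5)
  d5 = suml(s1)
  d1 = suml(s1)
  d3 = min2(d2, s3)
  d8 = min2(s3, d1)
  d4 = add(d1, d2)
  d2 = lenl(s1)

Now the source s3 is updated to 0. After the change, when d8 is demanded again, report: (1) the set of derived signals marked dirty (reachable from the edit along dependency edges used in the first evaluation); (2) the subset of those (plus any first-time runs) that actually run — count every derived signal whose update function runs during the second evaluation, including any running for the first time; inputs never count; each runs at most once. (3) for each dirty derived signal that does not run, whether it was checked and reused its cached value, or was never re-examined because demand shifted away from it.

Marked dirty: d8.
Derived signals that run: d8 — 1 in total.
Every dirty derived signal ran.

First evaluation (everything demanded from the output):
  d1 = suml([-9, -3, 1, 5, -6]) = -12
  d8 = min2(8, -12) = -12

Propagation after the edit:
  d8: runs — s3 8->0; result -12 (same value as before).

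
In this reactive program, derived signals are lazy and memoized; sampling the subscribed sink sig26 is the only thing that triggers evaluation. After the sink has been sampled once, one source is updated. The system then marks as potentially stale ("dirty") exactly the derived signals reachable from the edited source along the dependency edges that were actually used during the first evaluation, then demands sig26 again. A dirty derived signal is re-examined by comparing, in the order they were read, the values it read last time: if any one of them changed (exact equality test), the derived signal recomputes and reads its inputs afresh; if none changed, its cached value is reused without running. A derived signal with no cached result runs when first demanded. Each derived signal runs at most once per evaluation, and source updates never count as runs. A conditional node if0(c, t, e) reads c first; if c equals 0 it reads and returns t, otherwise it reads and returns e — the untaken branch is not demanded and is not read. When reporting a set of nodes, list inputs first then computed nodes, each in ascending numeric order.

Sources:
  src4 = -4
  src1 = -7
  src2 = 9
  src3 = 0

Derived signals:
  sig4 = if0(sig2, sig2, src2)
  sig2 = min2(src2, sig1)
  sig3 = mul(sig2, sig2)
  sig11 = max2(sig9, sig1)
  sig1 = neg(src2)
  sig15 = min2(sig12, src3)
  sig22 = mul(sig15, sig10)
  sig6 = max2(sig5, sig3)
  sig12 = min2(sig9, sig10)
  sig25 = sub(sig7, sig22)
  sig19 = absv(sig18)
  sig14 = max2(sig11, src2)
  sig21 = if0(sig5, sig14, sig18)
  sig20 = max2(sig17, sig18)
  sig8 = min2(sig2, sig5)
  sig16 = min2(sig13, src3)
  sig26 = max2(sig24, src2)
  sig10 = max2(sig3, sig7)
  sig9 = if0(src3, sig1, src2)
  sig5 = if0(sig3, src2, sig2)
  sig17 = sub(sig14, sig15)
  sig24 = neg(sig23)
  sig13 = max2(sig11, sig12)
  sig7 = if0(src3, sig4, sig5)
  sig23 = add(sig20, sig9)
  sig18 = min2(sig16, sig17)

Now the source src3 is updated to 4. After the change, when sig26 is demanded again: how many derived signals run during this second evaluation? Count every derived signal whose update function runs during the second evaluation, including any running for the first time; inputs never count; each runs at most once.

16 derived signals run: sig5, sig7, sig9, sig10, sig11, sig12, sig13, sig14, sig15, sig16, sig17, sig18, sig20, sig23, sig24, sig26.
Note the branch switch — sig5 had no cache and runs now for the first time.

First demand of the output computes:
  sig1 = neg(9) = -9
  sig2 = min2(9, -9) = -9
  sig3 = mul(-9, -9) = 81
  sig4 = if0(sig2=-9 -> else branch src2) = 9
  sig7 = if0(src3=0 -> then branch sig4) = 9
  sig9 = if0(src3=0 -> then branch sig1) = -9
  sig10 = max2(81, 9) = 81
  sig11 = max2(-9, -9) = -9
  sig12 = min2(-9, 81) = -9
  sig13 = max2(-9, -9) = -9
  sig14 = max2(-9, 9) = 9
  sig15 = min2(-9, 0) = -9
  sig16 = min2(-9, 0) = -9
  sig17 = sub(9, -9) = 18
  sig18 = min2(-9, 18) = -9
  sig20 = max2(18, -9) = 18
  sig23 = add(18, -9) = 9
  sig24 = neg(9) = -9
  sig26 = max2(-9, 9) = 9

After the edit, cleaning proceeds:
  sig5: had never run; runs now, result -9.
  sig7: a read changed (src3 0->4) — executes, giving -9.
  sig9: a read changed (src3 0->4) — executes, giving 9.
  sig10: a read changed (sig7 9->-9) — executes, giving 81 — identical to its old value.
  sig11: a read changed (sig9 -9->9) — executes, giving 9.
  sig12: a read changed (sig9 -9->9) — executes, giving 9.
  sig13: a read changed (sig11 -9->9; sig12 -9->9) — executes, giving 9.
  sig14: a read changed (sig11 -9->9) — executes, giving 9 — identical to its old value.
  sig15: a read changed (sig12 -9->9; src3 0->4) — executes, giving 4.
  sig16: a read changed (sig13 -9->9; src3 0->4) — executes, giving 4.
  sig17: a read changed (sig15 -9->4) — executes, giving 5.
  sig18: a read changed (sig16 -9->4; sig17 18->5) — executes, giving 4.
  sig20: a read changed (sig17 18->5; sig18 -9->4) — executes, giving 5.
  sig23: a read changed (sig20 18->5; sig9 -9->9) — executes, giving 14.
  sig24: a read changed (sig23 9->14) — executes, giving -14.
  sig26: a read changed (sig24 -9->-14) — executes, giving 9 — identical to its old value.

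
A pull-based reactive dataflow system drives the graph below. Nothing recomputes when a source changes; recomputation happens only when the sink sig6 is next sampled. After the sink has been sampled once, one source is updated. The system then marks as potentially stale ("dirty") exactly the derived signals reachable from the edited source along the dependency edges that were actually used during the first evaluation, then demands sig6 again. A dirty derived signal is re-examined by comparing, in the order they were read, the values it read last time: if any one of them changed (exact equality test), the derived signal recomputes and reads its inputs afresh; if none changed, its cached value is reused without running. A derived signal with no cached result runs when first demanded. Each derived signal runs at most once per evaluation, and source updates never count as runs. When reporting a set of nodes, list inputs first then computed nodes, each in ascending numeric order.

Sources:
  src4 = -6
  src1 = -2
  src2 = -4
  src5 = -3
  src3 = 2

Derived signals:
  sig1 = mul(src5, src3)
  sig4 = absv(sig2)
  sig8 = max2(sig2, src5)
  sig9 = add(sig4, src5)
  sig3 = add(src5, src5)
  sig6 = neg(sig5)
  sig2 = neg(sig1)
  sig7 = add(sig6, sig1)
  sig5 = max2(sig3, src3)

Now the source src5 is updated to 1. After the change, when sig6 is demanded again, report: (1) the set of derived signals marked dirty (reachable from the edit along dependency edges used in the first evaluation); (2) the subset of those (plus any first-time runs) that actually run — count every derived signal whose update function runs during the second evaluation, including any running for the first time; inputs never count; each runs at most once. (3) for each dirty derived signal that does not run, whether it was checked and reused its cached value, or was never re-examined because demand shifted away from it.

Marked dirty: sig3, sig5, sig6.
Derived signals that run: sig3, sig5 — 2 in total.
Checked but reused from cache: sig6.
Key observation: the change is absorbed at sig5 — it re-runs but produces the same value, and the output's value is unchanged.

First evaluation (everything demanded from the output):
  sig3 = add(-3, -3) = -6
  sig5 = max2(-6, 2) = 2
  sig6 = neg(2) = -2

Propagation after the edit:
  sig3: runs — src5 -3->1; src5 -3->1; result 2.
  sig5: runs — sig3 -6->2; result 2 (same value as before).
  sig6: checked — values it read are unchanged (sig5 unchanged); reused cached -2 without running.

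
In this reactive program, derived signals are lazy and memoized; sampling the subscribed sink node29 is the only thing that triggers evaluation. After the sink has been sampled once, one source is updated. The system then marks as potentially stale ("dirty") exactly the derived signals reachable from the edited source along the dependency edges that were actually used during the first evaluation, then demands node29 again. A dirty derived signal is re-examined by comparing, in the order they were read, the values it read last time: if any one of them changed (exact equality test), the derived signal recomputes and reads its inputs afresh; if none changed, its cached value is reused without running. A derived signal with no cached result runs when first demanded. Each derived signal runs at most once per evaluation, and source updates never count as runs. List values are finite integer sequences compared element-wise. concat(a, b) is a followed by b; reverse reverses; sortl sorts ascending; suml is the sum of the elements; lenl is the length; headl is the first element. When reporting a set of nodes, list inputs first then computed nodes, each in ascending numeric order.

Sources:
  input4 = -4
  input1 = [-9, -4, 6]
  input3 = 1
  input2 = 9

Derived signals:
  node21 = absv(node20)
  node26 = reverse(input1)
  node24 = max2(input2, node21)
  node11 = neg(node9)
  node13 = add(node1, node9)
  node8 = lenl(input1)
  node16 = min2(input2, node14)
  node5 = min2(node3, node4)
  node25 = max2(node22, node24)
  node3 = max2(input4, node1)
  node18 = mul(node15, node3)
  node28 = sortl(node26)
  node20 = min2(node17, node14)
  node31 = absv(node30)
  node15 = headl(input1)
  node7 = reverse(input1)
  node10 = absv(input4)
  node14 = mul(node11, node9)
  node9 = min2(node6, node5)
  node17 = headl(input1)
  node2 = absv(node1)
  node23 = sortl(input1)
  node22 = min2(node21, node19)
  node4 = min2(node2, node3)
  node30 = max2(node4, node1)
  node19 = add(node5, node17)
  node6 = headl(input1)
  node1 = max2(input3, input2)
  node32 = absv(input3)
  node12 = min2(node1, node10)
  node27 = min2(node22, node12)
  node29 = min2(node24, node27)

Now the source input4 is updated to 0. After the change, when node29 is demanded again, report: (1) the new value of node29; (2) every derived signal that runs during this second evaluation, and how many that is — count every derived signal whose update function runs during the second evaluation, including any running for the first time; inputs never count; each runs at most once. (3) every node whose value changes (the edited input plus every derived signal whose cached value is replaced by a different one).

First demand of the output computes:
  node1 = max2(1, 9) = 9
  node2 = absv(9) = 9
  node3 = max2(-4, 9) = 9
  node4 = min2(9, 9) = 9
  node5 = min2(9, 9) = 9
  node6 = headl([-9, -4, 6]) = -9
  node9 = min2(-9, 9) = -9
  node10 = absv(-4) = 4
  node11 = neg(-9) = 9
  node12 = min2(9, 4) = 4
  node14 = mul(9, -9) = -81
  node17 = headl([-9, -4, 6]) = -9
  node19 = add(9, -9) = 0
  node20 = min2(-9, -81) = -81
  node21 = absv(-81) = 81
  node22 = min2(81, 0) = 0
  node24 = max2(9, 81) = 81
  node27 = min2(0, 4) = 0
  node29 = min2(81, 0) = 0

After the edit, cleaning proceeds:
  node3: a read changed (input4 -4->0) — executes, giving 9 — identical to its old value.
  node4: dirty, but its reads are unchanged (node2 unchanged, node3 unchanged); cached 9 stands.
  node5: dirty, but its reads are unchanged (node3 unchanged, node4 unchanged); cached 9 stands.
  node9: dirty, but its reads are unchanged (node6 unchanged, node5 unchanged); cached -9 stands.
  node10: a read changed (input4 -4->0) — executes, giving 0.
  node11: dirty, but its reads are unchanged (node9 unchanged); cached 9 stands.
  node12: a read changed (node10 4->0) — executes, giving 0.
  node14: dirty, but its reads are unchanged (node11 unchanged, node9 unchanged); cached -81 stands.
  node19: dirty, but its reads are unchanged (node5 unchanged, node17 unchanged); cached 0 stands.
  node20: dirty, but its reads are unchanged (node17 unchanged, node14 unchanged); cached -81 stands.
  node21: dirty, but its reads are unchanged (node20 unchanged); cached 81 stands.
  node22: dirty, but its reads are unchanged (node21 unchanged, node19 unchanged); cached 0 stands.
  node24: dirty, but its reads are unchanged (input2 unchanged, node21 unchanged); cached 81 stands.
  node27: a read changed (node12 4->0) — executes, giving 0 — identical to its old value.
  node29: dirty, but its reads are unchanged (node24 unchanged, node27 unchanged); cached 0 stands.

Note where the cutoff bites: node4 is checked, finds nothing changed, and keeps its cache.

Demanding node29 again yields 0.
4 derived signals run: node3, node10, node12, node27.
The nodes whose values change: input4, node10, node12.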